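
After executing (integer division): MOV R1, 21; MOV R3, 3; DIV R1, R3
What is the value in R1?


Register state trace:
  MOV R1, 21  → R1 = 21
  MOV R3, 3  → R3 = 3
  DIV R1, R3  → R1 = 21 // 3 = 7
Final: R1 = 7

7


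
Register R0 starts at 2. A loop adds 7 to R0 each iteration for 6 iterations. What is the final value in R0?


Starting value: R0 = 2
  Iter 1: R0 = 2 + 7 = 9
  Iter 2: R0 = 9 + 7 = 16
  Iter 3: R0 = 16 + 7 = 23
  Iter 4: R0 = 23 + 7 = 30
  Iter 5: R0 = 30 + 7 = 37
  Iter 6: R0 = 37 + 7 = 44
Final: R0 = 44

44


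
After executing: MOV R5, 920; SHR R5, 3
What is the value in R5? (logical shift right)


Register state trace:
  MOV R5, 920  → R5 = 920
  SHR R5, 3  → R5 = 920 >> 3 = 920 // 2^3 = 115
Final: R5 = 115

115


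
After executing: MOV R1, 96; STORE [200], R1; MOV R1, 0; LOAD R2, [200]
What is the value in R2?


Register and memory trace:
  MOV R1, 96  → R1 = 96
  STORE [200], R1  → mem[200] = 96
  MOV R1, 0  → R1 = 0
  LOAD R2, [200]  → R2 = mem[200] = 96
Final: R2 = 96

96


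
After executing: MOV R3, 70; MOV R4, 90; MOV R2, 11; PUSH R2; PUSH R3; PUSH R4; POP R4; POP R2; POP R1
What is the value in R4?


Stack trace (top is rightmost):
  MOV R3, 70  → R3 = 70
  MOV R4, 90  → R4 = 90
  MOV R2, 11  → R2 = 11
  PUSH R2  → stack: [11]
  PUSH R3  → stack: [11, 70]
  PUSH R4  → stack: [11, 70, 90]
  POP R4  → R4 = 90, stack: [11, 70]
  POP R2  → R2 = 70, stack: [11]
  POP R1  → R1 = 11, stack: []
Final: R4 = 90

90


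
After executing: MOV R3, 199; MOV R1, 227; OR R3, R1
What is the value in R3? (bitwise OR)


Register state trace:
  MOV R3, 199  → R3 = 199 (0b11000111)
  MOV R1, 227  → R1 = 227 (0b11100011)
  OR R3, R1   → R3 = 199 OR 227 = 231 (0b11100111)
Final: R3 = 231

231


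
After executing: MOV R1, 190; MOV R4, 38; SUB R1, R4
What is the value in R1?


Register state trace:
  MOV R1, 190  → R1 = 190
  MOV R4, 38  → R4 = 38
  SUB R1, R4  → R1 = 190 - 38 = 152
Final: R1 = 152

152


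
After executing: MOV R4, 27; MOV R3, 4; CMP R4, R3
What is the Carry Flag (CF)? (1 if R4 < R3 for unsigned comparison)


Register state trace:
  MOV R4, 27  → R4 = 27
  MOV R3, 4  → R3 = 4
  CMP R4, R3  → unsigned 27 - 4: no borrow
  27 >= 4, so CF = 0
CF = 0

0


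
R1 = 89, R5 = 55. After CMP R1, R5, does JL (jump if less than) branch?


Trace:
  R1 = 89, R5 = 55
  CMP R1, R5  → compares 89 vs 55
  JL checks: is 89 less than 55?
  89 > 55, so condition is false
Branch taken: No

No


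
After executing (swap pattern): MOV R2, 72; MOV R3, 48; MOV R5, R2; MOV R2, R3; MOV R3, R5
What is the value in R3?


Register state trace (swap pattern):
  MOV R2, 72  → R2 = 72
  MOV R3, 48  → R3 = 48
  MOV R5, R2  → R5 = 72  (save R2)
  MOV R2, R3  → R2 = 48  (R2 gets R3's value)
  MOV R3, R5  → R3 = 72  (R3 gets saved value)
Final: R3 = 72

72


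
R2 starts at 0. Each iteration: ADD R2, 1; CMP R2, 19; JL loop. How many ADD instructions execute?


Loop trace (R2 starts at 0, target 19, step 1):
  ADD #1: R2 = 0 + 1 = 1  → 1 < 19, loop
  ADD #2: R2 = 1 + 1 = 2  → 2 < 19, loop
  ADD #3: R2 = 2 + 1 = 3  → 3 < 19, loop
  ADD #4: R2 = 3 + 1 = 4  → 4 < 19, loop
  ADD #5: R2 = 4 + 1 = 5  → 5 < 19, loop
  ADD #6: R2 = 5 + 1 = 6  → 6 < 19, loop
  ADD #7: R2 = 6 + 1 = 7  → 7 < 19, loop
  ADD #8: R2 = 7 + 1 = 8  → 8 < 19, loop
  ADD #9: R2 = 8 + 1 = 9  → 9 < 19, loop
  ADD #10: R2 = 9 + 1 = 10  → 10 < 19, loop
  ADD #11: R2 = 10 + 1 = 11  → 11 < 19, loop
  ADD #12: R2 = 11 + 1 = 12  → 12 < 19, loop
  ADD #13: R2 = 12 + 1 = 13  → 13 < 19, loop
  ADD #14: R2 = 13 + 1 = 14  → 14 < 19, loop
  ADD #15: R2 = 14 + 1 = 15  → 15 < 19, loop
  ADD #16: R2 = 15 + 1 = 16  → 16 < 19, loop
  ADD #17: R2 = 16 + 1 = 17  → 17 < 19, loop
  ADD #18: R2 = 17 + 1 = 18  → 18 < 19, loop
  ADD #19: R2 = 18 + 1 = 19  → 19 >= 19, exit
Total ADD instructions: 19

19


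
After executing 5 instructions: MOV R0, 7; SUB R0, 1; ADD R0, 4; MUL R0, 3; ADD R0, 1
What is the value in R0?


Register state trace:
  MOV R0, 7  → R0 = 7
  SUB R0, 1  → R0 = 7 - 1 = 6
  ADD R0, 4  → R0 = 6 + 4 = 10
  MUL R0, 3  → R0 = 10 * 3 = 30
  ADD R0, 1  → R0 = 30 + 1 = 31
Final: R0 = 31

31


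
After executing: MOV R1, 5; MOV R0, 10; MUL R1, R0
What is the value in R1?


Register state trace:
  MOV R1, 5  → R1 = 5
  MOV R0, 10  → R0 = 10
  MUL R1, R0  → R1 = 5 * 10 = 50
Final: R1 = 50

50


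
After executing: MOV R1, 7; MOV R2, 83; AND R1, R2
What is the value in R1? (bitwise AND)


Register state trace:
  MOV R1, 7  → R1 = 7 (0b00000111)
  MOV R2, 83  → R2 = 83 (0b01010011)
  AND R1, R2  → R1 = 7 AND 83 = 3 (0b00000011)
Final: R1 = 3

3


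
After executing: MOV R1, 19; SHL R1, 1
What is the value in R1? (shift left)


Register state trace:
  MOV R1, 19  → R1 = 19
  SHL R1, 1  → R1 = 19 << 1 = 19 * 2^1 = 38
Final: R1 = 38

38


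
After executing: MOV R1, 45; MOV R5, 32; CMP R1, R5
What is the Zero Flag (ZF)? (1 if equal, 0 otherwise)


Register state trace:
  MOV R1, 45  → R1 = 45
  MOV R5, 32  → R5 = 32
  CMP R1, R5  → computes 45 - 32 = 13
  Result is nonzero, so values are not equal
ZF = 0

0


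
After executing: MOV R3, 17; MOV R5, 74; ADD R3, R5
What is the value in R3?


Register state trace:
  MOV R3, 17  → R3 = 17
  MOV R5, 74  → R5 = 74
  ADD R3, R5  → R3 = 17 + 74 = 91
Final: R3 = 91

91


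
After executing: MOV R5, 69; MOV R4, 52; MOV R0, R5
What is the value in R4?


Register state trace:
  MOV R5, 69  → R5 = 69
  MOV R4, 52  → R4 = 52
  MOV R0, R5  → R0 = 69
Final: R4 = 52

52


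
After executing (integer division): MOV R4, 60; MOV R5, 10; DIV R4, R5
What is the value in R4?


Register state trace:
  MOV R4, 60  → R4 = 60
  MOV R5, 10  → R5 = 10
  DIV R4, R5  → R4 = 60 // 10 = 6
Final: R4 = 6

6


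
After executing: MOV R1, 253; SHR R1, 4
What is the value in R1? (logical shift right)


Register state trace:
  MOV R1, 253  → R1 = 253
  SHR R1, 4  → R1 = 253 >> 4 = 253 // 2^4 = 15
Final: R1 = 15

15


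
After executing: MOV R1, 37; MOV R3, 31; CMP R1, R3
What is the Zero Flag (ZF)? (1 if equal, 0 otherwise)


Register state trace:
  MOV R1, 37  → R1 = 37
  MOV R3, 31  → R3 = 31
  CMP R1, R3  → computes 37 - 31 = 6
  Result is nonzero, so values are not equal
ZF = 0

0


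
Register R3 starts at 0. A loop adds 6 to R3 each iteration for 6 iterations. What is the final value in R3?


Starting value: R3 = 0
  Iter 1: R3 = 0 + 6 = 6
  Iter 2: R3 = 6 + 6 = 12
  Iter 3: R3 = 12 + 6 = 18
  Iter 4: R3 = 18 + 6 = 24
  Iter 5: R3 = 24 + 6 = 30
  Iter 6: R3 = 30 + 6 = 36
Final: R3 = 36

36


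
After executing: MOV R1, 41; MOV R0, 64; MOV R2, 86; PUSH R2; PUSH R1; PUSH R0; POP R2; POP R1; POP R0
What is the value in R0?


Stack trace (top is rightmost):
  MOV R1, 41  → R1 = 41
  MOV R0, 64  → R0 = 64
  MOV R2, 86  → R2 = 86
  PUSH R2  → stack: [86]
  PUSH R1  → stack: [86, 41]
  PUSH R0  → stack: [86, 41, 64]
  POP R2  → R2 = 64, stack: [86, 41]
  POP R1  → R1 = 41, stack: [86]
  POP R0  → R0 = 86, stack: []
Final: R0 = 86

86


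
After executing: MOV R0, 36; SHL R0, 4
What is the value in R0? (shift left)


Register state trace:
  MOV R0, 36  → R0 = 36
  SHL R0, 4  → R0 = 36 << 4 = 36 * 2^4 = 576
Final: R0 = 576

576


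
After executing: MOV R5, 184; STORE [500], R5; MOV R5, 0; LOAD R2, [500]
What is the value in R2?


Register and memory trace:
  MOV R5, 184  → R5 = 184
  STORE [500], R5  → mem[500] = 184
  MOV R5, 0  → R5 = 0
  LOAD R2, [500]  → R2 = mem[500] = 184
Final: R2 = 184

184


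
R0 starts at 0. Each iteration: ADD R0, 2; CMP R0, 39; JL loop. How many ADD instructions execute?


Loop trace (R0 starts at 0, target 39, step 2):
  ADD #1: R0 = 0 + 2 = 2  → 2 < 39, loop
  ADD #2: R0 = 2 + 2 = 4  → 4 < 39, loop
  ADD #3: R0 = 4 + 2 = 6  → 6 < 39, loop
  ADD #4: R0 = 6 + 2 = 8  → 8 < 39, loop
  ADD #5: R0 = 8 + 2 = 10  → 10 < 39, loop
  ADD #6: R0 = 10 + 2 = 12  → 12 < 39, loop
  ADD #7: R0 = 12 + 2 = 14  → 14 < 39, loop
  ADD #8: R0 = 14 + 2 = 16  → 16 < 39, loop
  ADD #9: R0 = 16 + 2 = 18  → 18 < 39, loop
  ADD #10: R0 = 18 + 2 = 20  → 20 < 39, loop
  ADD #11: R0 = 20 + 2 = 22  → 22 < 39, loop
  ADD #12: R0 = 22 + 2 = 24  → 24 < 39, loop
  ADD #13: R0 = 24 + 2 = 26  → 26 < 39, loop
  ADD #14: R0 = 26 + 2 = 28  → 28 < 39, loop
  ADD #15: R0 = 28 + 2 = 30  → 30 < 39, loop
  ADD #16: R0 = 30 + 2 = 32  → 32 < 39, loop
  ADD #17: R0 = 32 + 2 = 34  → 34 < 39, loop
  ADD #18: R0 = 34 + 2 = 36  → 36 < 39, loop
  ADD #19: R0 = 36 + 2 = 38  → 38 < 39, loop
  ADD #20: R0 = 38 + 2 = 40  → 40 >= 39, exit
Total ADD instructions: 20

20


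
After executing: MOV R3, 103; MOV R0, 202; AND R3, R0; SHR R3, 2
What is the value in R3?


Register state trace:
  MOV R3, 103  → R3 = 103 (0b01100111)
  MOV R0, 202  → R0 = 202 (0b11001010)
  AND R3, R0  → R3 = 103 AND 202 = 66 (0b01000010)
  SHR R3, 2  → R3 = 66 >> 2 = 16
Final: R3 = 16

16


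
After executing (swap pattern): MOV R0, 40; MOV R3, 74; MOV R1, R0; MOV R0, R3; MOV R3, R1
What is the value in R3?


Register state trace (swap pattern):
  MOV R0, 40  → R0 = 40
  MOV R3, 74  → R3 = 74
  MOV R1, R0  → R1 = 40  (save R0)
  MOV R0, R3  → R0 = 74  (R0 gets R3's value)
  MOV R3, R1  → R3 = 40  (R3 gets saved value)
Final: R3 = 40

40


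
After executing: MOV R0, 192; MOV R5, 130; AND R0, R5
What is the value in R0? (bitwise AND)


Register state trace:
  MOV R0, 192  → R0 = 192 (0b11000000)
  MOV R5, 130  → R5 = 130 (0b10000010)
  AND R0, R5  → R0 = 192 AND 130 = 128 (0b10000000)
Final: R0 = 128

128


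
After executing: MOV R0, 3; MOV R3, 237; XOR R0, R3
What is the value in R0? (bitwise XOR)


Register state trace:
  MOV R0, 3  → R0 = 3 (0b00000011)
  MOV R3, 237  → R3 = 237 (0b11101101)
  XOR R0, R3  → R0 = 3 XOR 237 = 238 (0b11101110)
Final: R0 = 238

238


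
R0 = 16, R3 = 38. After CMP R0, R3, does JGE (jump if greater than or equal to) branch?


Trace:
  R0 = 16, R3 = 38
  CMP R0, R3  → compares 16 vs 38
  JGE checks: is 16 greater than or equal to 38?
  16 < 38, so condition is false
Branch taken: No

No


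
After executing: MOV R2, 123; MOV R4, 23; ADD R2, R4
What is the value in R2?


Register state trace:
  MOV R2, 123  → R2 = 123
  MOV R4, 23  → R4 = 23
  ADD R2, R4  → R2 = 123 + 23 = 146
Final: R2 = 146

146


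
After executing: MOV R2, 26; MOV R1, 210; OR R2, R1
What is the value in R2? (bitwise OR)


Register state trace:
  MOV R2, 26  → R2 = 26 (0b00011010)
  MOV R1, 210  → R1 = 210 (0b11010010)
  OR R2, R1   → R2 = 26 OR 210 = 218 (0b11011010)
Final: R2 = 218

218


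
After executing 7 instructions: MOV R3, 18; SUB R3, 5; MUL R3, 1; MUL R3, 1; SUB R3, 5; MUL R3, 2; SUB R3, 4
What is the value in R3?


Register state trace:
  MOV R3, 18  → R3 = 18
  SUB R3, 5  → R3 = 18 - 5 = 13
  MUL R3, 1  → R3 = 13 * 1 = 13
  MUL R3, 1  → R3 = 13 * 1 = 13
  SUB R3, 5  → R3 = 13 - 5 = 8
  MUL R3, 2  → R3 = 8 * 2 = 16
  SUB R3, 4  → R3 = 16 - 4 = 12
Final: R3 = 12

12


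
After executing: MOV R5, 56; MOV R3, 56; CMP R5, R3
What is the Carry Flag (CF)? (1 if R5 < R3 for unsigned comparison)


Register state trace:
  MOV R5, 56  → R5 = 56
  MOV R3, 56  → R3 = 56
  CMP R5, R3  → unsigned 56 - 56: no borrow
  56 >= 56, so CF = 0
CF = 0

0


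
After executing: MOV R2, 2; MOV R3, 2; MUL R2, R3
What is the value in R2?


Register state trace:
  MOV R2, 2  → R2 = 2
  MOV R3, 2  → R3 = 2
  MUL R2, R3  → R2 = 2 * 2 = 4
Final: R2 = 4

4


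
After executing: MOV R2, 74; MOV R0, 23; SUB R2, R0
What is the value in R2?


Register state trace:
  MOV R2, 74  → R2 = 74
  MOV R0, 23  → R0 = 23
  SUB R2, R0  → R2 = 74 - 23 = 51
Final: R2 = 51

51


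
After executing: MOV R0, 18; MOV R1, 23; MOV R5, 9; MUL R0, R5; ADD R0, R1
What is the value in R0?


Register state trace:
  MOV R0, 18  → R0 = 18
  MOV R1, 23  → R1 = 23
  MOV R5, 9  → R5 = 9
  MUL R0, R5  → R0 = 18 * 9 = 162
  ADD R0, R1  → R0 = 162 + 23 = 185
Final: R0 = 185

185


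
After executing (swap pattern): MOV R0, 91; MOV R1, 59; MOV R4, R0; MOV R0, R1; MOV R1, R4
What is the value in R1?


Register state trace (swap pattern):
  MOV R0, 91  → R0 = 91
  MOV R1, 59  → R1 = 59
  MOV R4, R0  → R4 = 91  (save R0)
  MOV R0, R1  → R0 = 59  (R0 gets R1's value)
  MOV R1, R4  → R1 = 91  (R1 gets saved value)
Final: R1 = 91

91


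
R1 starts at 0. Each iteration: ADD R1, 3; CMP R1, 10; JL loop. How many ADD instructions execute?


Loop trace (R1 starts at 0, target 10, step 3):
  ADD #1: R1 = 0 + 3 = 3  → 3 < 10, loop
  ADD #2: R1 = 3 + 3 = 6  → 6 < 10, loop
  ADD #3: R1 = 6 + 3 = 9  → 9 < 10, loop
  ADD #4: R1 = 9 + 3 = 12  → 12 >= 10, exit
Total ADD instructions: 4

4


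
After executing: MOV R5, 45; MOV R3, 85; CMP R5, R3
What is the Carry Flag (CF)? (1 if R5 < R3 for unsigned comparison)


Register state trace:
  MOV R5, 45  → R5 = 45
  MOV R3, 85  → R3 = 85
  CMP R5, R3  → unsigned 45 - 85: borrow occurs
  45 < 85, so CF = 1
CF = 1

1


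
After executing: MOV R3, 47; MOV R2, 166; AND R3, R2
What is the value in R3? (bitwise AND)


Register state trace:
  MOV R3, 47  → R3 = 47 (0b00101111)
  MOV R2, 166  → R2 = 166 (0b10100110)
  AND R3, R2  → R3 = 47 AND 166 = 38 (0b00100110)
Final: R3 = 38

38


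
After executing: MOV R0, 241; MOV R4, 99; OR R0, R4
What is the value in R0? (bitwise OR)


Register state trace:
  MOV R0, 241  → R0 = 241 (0b11110001)
  MOV R4, 99  → R4 = 99 (0b01100011)
  OR R0, R4   → R0 = 241 OR 99 = 243 (0b11110011)
Final: R0 = 243

243


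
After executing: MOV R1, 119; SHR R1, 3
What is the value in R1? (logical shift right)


Register state trace:
  MOV R1, 119  → R1 = 119
  SHR R1, 3  → R1 = 119 >> 3 = 119 // 2^3 = 14
Final: R1 = 14

14


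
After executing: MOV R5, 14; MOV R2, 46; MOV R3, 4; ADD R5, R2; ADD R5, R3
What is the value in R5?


Register state trace:
  MOV R5, 14  → R5 = 14
  MOV R2, 46  → R2 = 46
  MOV R3, 4  → R3 = 4
  ADD R5, R2  → R5 = 14 + 46 = 60
  ADD R5, R3  → R5 = 60 + 4 = 64
Final: R5 = 64

64


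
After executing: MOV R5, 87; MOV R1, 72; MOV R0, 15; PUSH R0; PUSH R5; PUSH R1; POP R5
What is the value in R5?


Stack trace (top is rightmost):
  MOV R5, 87  → R5 = 87
  MOV R1, 72  → R1 = 72
  MOV R0, 15  → R0 = 15
  PUSH R0  → stack: [15]
  PUSH R5  → stack: [15, 87]
  PUSH R1  → stack: [15, 87, 72]
  POP R5  → R5 = 72, stack: [15, 87]
Final: R5 = 72

72


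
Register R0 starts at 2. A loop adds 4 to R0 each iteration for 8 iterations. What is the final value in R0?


Starting value: R0 = 2
  Iter 1: R0 = 2 + 4 = 6
  Iter 2: R0 = 6 + 4 = 10
  Iter 3: R0 = 10 + 4 = 14
  Iter 4: R0 = 14 + 4 = 18
  Iter 5: R0 = 18 + 4 = 22
  Iter 6: R0 = 22 + 4 = 26
  Iter 7: R0 = 26 + 4 = 30
  Iter 8: R0 = 30 + 4 = 34
Final: R0 = 34

34


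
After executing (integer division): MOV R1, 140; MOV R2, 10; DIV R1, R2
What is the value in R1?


Register state trace:
  MOV R1, 140  → R1 = 140
  MOV R2, 10  → R2 = 10
  DIV R1, R2  → R1 = 140 // 10 = 14
Final: R1 = 14

14


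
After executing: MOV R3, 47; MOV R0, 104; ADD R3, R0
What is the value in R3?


Register state trace:
  MOV R3, 47  → R3 = 47
  MOV R0, 104  → R0 = 104
  ADD R3, R0  → R3 = 47 + 104 = 151
Final: R3 = 151

151


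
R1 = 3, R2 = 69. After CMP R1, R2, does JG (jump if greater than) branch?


Trace:
  R1 = 3, R2 = 69
  CMP R1, R2  → compares 3 vs 69
  JG checks: is 3 greater than 69?
  3 < 69, so condition is false
Branch taken: No

No


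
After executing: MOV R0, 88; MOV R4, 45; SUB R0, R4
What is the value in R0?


Register state trace:
  MOV R0, 88  → R0 = 88
  MOV R4, 45  → R4 = 45
  SUB R0, R4  → R0 = 88 - 45 = 43
Final: R0 = 43

43


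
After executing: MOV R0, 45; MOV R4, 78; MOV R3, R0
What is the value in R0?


Register state trace:
  MOV R0, 45  → R0 = 45
  MOV R4, 78  → R4 = 78
  MOV R3, R0  → R3 = 45
Final: R0 = 45

45


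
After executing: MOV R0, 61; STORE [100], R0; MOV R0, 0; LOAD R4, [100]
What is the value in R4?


Register and memory trace:
  MOV R0, 61  → R0 = 61
  STORE [100], R0  → mem[100] = 61
  MOV R0, 0  → R0 = 0
  LOAD R4, [100]  → R4 = mem[100] = 61
Final: R4 = 61

61


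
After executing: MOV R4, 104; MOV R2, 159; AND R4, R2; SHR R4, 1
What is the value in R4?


Register state trace:
  MOV R4, 104  → R4 = 104 (0b01101000)
  MOV R2, 159  → R2 = 159 (0b10011111)
  AND R4, R2  → R4 = 104 AND 159 = 8 (0b00001000)
  SHR R4, 1  → R4 = 8 >> 1 = 4
Final: R4 = 4

4


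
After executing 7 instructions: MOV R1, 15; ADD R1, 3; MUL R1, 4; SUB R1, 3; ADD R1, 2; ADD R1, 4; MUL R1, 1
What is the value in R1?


Register state trace:
  MOV R1, 15  → R1 = 15
  ADD R1, 3  → R1 = 15 + 3 = 18
  MUL R1, 4  → R1 = 18 * 4 = 72
  SUB R1, 3  → R1 = 72 - 3 = 69
  ADD R1, 2  → R1 = 69 + 2 = 71
  ADD R1, 4  → R1 = 71 + 4 = 75
  MUL R1, 1  → R1 = 75 * 1 = 75
Final: R1 = 75

75


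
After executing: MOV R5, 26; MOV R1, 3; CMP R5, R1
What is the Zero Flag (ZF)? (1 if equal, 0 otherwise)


Register state trace:
  MOV R5, 26  → R5 = 26
  MOV R1, 3  → R1 = 3
  CMP R5, R1  → computes 26 - 3 = 23
  Result is nonzero, so values are not equal
ZF = 0

0


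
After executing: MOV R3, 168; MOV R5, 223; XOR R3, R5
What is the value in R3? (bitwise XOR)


Register state trace:
  MOV R3, 168  → R3 = 168 (0b10101000)
  MOV R5, 223  → R5 = 223 (0b11011111)
  XOR R3, R5  → R3 = 168 XOR 223 = 119 (0b01110111)
Final: R3 = 119

119


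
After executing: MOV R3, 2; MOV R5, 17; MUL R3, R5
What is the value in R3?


Register state trace:
  MOV R3, 2  → R3 = 2
  MOV R5, 17  → R5 = 17
  MUL R3, R5  → R3 = 2 * 17 = 34
Final: R3 = 34

34


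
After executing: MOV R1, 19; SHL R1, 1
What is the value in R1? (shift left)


Register state trace:
  MOV R1, 19  → R1 = 19
  SHL R1, 1  → R1 = 19 << 1 = 19 * 2^1 = 38
Final: R1 = 38

38


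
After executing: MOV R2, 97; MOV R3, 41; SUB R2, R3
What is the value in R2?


Register state trace:
  MOV R2, 97  → R2 = 97
  MOV R3, 41  → R3 = 41
  SUB R2, R3  → R2 = 97 - 41 = 56
Final: R2 = 56

56


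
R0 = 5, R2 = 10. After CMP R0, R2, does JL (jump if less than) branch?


Trace:
  R0 = 5, R2 = 10
  CMP R0, R2  → compares 5 vs 10
  JL checks: is 5 less than 10?
  5 < 10, so condition is true
Branch taken: Yes

Yes


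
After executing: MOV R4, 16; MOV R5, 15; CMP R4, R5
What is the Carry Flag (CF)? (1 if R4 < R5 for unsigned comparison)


Register state trace:
  MOV R4, 16  → R4 = 16
  MOV R5, 15  → R5 = 15
  CMP R4, R5  → unsigned 16 - 15: no borrow
  16 >= 15, so CF = 0
CF = 0

0


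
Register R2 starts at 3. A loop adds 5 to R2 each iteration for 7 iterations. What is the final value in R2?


Starting value: R2 = 3
  Iter 1: R2 = 3 + 5 = 8
  Iter 2: R2 = 8 + 5 = 13
  Iter 3: R2 = 13 + 5 = 18
  Iter 4: R2 = 18 + 5 = 23
  Iter 5: R2 = 23 + 5 = 28
  Iter 6: R2 = 28 + 5 = 33
  Iter 7: R2 = 33 + 5 = 38
Final: R2 = 38

38


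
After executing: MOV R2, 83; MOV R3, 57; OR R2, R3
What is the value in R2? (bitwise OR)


Register state trace:
  MOV R2, 83  → R2 = 83 (0b01010011)
  MOV R3, 57  → R3 = 57 (0b00111001)
  OR R2, R3   → R2 = 83 OR 57 = 123 (0b01111011)
Final: R2 = 123

123


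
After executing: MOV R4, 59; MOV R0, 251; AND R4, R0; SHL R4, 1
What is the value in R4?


Register state trace:
  MOV R4, 59  → R4 = 59 (0b00111011)
  MOV R0, 251  → R0 = 251 (0b11111011)
  AND R4, R0  → R4 = 59 AND 251 = 59 (0b00111011)
  SHL R4, 1  → R4 = 59 << 1 = 118
Final: R4 = 118

118


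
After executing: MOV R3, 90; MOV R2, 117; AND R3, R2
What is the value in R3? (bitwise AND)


Register state trace:
  MOV R3, 90  → R3 = 90 (0b01011010)
  MOV R2, 117  → R2 = 117 (0b01110101)
  AND R3, R2  → R3 = 90 AND 117 = 80 (0b01010000)
Final: R3 = 80

80


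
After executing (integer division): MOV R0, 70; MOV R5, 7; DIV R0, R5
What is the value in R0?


Register state trace:
  MOV R0, 70  → R0 = 70
  MOV R5, 7  → R5 = 7
  DIV R0, R5  → R0 = 70 // 7 = 10
Final: R0 = 10

10


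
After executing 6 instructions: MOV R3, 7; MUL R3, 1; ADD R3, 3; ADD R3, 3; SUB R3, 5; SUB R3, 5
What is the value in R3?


Register state trace:
  MOV R3, 7  → R3 = 7
  MUL R3, 1  → R3 = 7 * 1 = 7
  ADD R3, 3  → R3 = 7 + 3 = 10
  ADD R3, 3  → R3 = 10 + 3 = 13
  SUB R3, 5  → R3 = 13 - 5 = 8
  SUB R3, 5  → R3 = 8 - 5 = 3
Final: R3 = 3

3


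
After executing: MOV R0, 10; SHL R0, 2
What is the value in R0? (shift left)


Register state trace:
  MOV R0, 10  → R0 = 10
  SHL R0, 2  → R0 = 10 << 2 = 10 * 2^2 = 40
Final: R0 = 40

40


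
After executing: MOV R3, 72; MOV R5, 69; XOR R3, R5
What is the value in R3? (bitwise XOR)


Register state trace:
  MOV R3, 72  → R3 = 72 (0b01001000)
  MOV R5, 69  → R5 = 69 (0b01000101)
  XOR R3, R5  → R3 = 72 XOR 69 = 13 (0b00001101)
Final: R3 = 13

13


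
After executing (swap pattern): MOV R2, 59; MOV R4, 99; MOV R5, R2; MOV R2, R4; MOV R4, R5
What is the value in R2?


Register state trace (swap pattern):
  MOV R2, 59  → R2 = 59
  MOV R4, 99  → R4 = 99
  MOV R5, R2  → R5 = 59  (save R2)
  MOV R2, R4  → R2 = 99  (R2 gets R4's value)
  MOV R4, R5  → R4 = 59  (R4 gets saved value)
Final: R2 = 99

99


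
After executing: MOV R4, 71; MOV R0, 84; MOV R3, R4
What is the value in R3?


Register state trace:
  MOV R4, 71  → R4 = 71
  MOV R0, 84  → R0 = 84
  MOV R3, R4  → R3 = 71
Final: R3 = 71

71


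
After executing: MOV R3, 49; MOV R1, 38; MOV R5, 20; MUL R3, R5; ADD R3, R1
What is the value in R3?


Register state trace:
  MOV R3, 49  → R3 = 49
  MOV R1, 38  → R1 = 38
  MOV R5, 20  → R5 = 20
  MUL R3, R5  → R3 = 49 * 20 = 980
  ADD R3, R1  → R3 = 980 + 38 = 1018
Final: R3 = 1018

1018


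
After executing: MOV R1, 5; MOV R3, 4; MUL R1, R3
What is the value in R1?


Register state trace:
  MOV R1, 5  → R1 = 5
  MOV R3, 4  → R3 = 4
  MUL R1, R3  → R1 = 5 * 4 = 20
Final: R1 = 20

20


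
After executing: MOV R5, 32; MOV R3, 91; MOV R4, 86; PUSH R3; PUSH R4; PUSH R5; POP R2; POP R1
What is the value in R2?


Stack trace (top is rightmost):
  MOV R5, 32  → R5 = 32
  MOV R3, 91  → R3 = 91
  MOV R4, 86  → R4 = 86
  PUSH R3  → stack: [91]
  PUSH R4  → stack: [91, 86]
  PUSH R5  → stack: [91, 86, 32]
  POP R2  → R2 = 32, stack: [91, 86]
  POP R1  → R1 = 86, stack: [91]
Final: R2 = 32

32


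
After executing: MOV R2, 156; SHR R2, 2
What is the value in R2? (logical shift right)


Register state trace:
  MOV R2, 156  → R2 = 156
  SHR R2, 2  → R2 = 156 >> 2 = 156 // 2^2 = 39
Final: R2 = 39

39


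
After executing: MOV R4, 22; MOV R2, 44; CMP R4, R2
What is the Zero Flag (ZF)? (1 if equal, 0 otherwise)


Register state trace:
  MOV R4, 22  → R4 = 22
  MOV R2, 44  → R2 = 44
  CMP R4, R2  → computes 22 - 44 = -22
  Result is nonzero, so values are not equal
ZF = 0

0


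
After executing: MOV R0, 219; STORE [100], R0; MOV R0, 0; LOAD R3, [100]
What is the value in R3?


Register and memory trace:
  MOV R0, 219  → R0 = 219
  STORE [100], R0  → mem[100] = 219
  MOV R0, 0  → R0 = 0
  LOAD R3, [100]  → R3 = mem[100] = 219
Final: R3 = 219

219


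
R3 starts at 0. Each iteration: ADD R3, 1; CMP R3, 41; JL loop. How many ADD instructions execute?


Loop trace (R3 starts at 0, target 41, step 1):
  ADD #1: R3 = 0 + 1 = 1  → 1 < 41, loop
  ADD #2: R3 = 1 + 1 = 2  → 2 < 41, loop
  ADD #3: R3 = 2 + 1 = 3  → 3 < 41, loop
  ADD #4: R3 = 3 + 1 = 4  → 4 < 41, loop
  ADD #5: R3 = 4 + 1 = 5  → 5 < 41, loop
  ADD #6: R3 = 5 + 1 = 6  → 6 < 41, loop
  ADD #7: R3 = 6 + 1 = 7  → 7 < 41, loop
  ADD #8: R3 = 7 + 1 = 8  → 8 < 41, loop
  ADD #9: R3 = 8 + 1 = 9  → 9 < 41, loop
  ADD #10: R3 = 9 + 1 = 10  → 10 < 41, loop
  ADD #11: R3 = 10 + 1 = 11  → 11 < 41, loop
  ADD #12: R3 = 11 + 1 = 12  → 12 < 41, loop
  ADD #13: R3 = 12 + 1 = 13  → 13 < 41, loop
  ADD #14: R3 = 13 + 1 = 14  → 14 < 41, loop
  ADD #15: R3 = 14 + 1 = 15  → 15 < 41, loop
  ADD #16: R3 = 15 + 1 = 16  → 16 < 41, loop
  ADD #17: R3 = 16 + 1 = 17  → 17 < 41, loop
  ADD #18: R3 = 17 + 1 = 18  → 18 < 41, loop
  ADD #19: R3 = 18 + 1 = 19  → 19 < 41, loop
  ADD #20: R3 = 19 + 1 = 20  → 20 < 41, loop
  ADD #21: R3 = 20 + 1 = 21  → 21 < 41, loop
  ADD #22: R3 = 21 + 1 = 22  → 22 < 41, loop
  ADD #23: R3 = 22 + 1 = 23  → 23 < 41, loop
  ADD #24: R3 = 23 + 1 = 24  → 24 < 41, loop
  ADD #25: R3 = 24 + 1 = 25  → 25 < 41, loop
  ADD #26: R3 = 25 + 1 = 26  → 26 < 41, loop
  ADD #27: R3 = 26 + 1 = 27  → 27 < 41, loop
  ADD #28: R3 = 27 + 1 = 28  → 28 < 41, loop
  ADD #29: R3 = 28 + 1 = 29  → 29 < 41, loop
  ADD #30: R3 = 29 + 1 = 30  → 30 < 41, loop
  ADD #31: R3 = 30 + 1 = 31  → 31 < 41, loop
  ADD #32: R3 = 31 + 1 = 32  → 32 < 41, loop
  ADD #33: R3 = 32 + 1 = 33  → 33 < 41, loop
  ADD #34: R3 = 33 + 1 = 34  → 34 < 41, loop
  ADD #35: R3 = 34 + 1 = 35  → 35 < 41, loop
  ADD #36: R3 = 35 + 1 = 36  → 36 < 41, loop
  ADD #37: R3 = 36 + 1 = 37  → 37 < 41, loop
  ADD #38: R3 = 37 + 1 = 38  → 38 < 41, loop
  ADD #39: R3 = 38 + 1 = 39  → 39 < 41, loop
  ADD #40: R3 = 39 + 1 = 40  → 40 < 41, loop
  ADD #41: R3 = 40 + 1 = 41  → 41 >= 41, exit
Total ADD instructions: 41

41


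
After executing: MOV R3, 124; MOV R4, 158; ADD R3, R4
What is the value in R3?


Register state trace:
  MOV R3, 124  → R3 = 124
  MOV R4, 158  → R4 = 158
  ADD R3, R4  → R3 = 124 + 158 = 282
Final: R3 = 282

282


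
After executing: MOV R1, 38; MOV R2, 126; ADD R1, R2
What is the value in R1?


Register state trace:
  MOV R1, 38  → R1 = 38
  MOV R2, 126  → R2 = 126
  ADD R1, R2  → R1 = 38 + 126 = 164
Final: R1 = 164

164


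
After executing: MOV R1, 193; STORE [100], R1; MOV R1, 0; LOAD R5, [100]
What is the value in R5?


Register and memory trace:
  MOV R1, 193  → R1 = 193
  STORE [100], R1  → mem[100] = 193
  MOV R1, 0  → R1 = 0
  LOAD R5, [100]  → R5 = mem[100] = 193
Final: R5 = 193

193


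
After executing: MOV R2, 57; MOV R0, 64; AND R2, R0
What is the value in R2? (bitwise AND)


Register state trace:
  MOV R2, 57  → R2 = 57 (0b00111001)
  MOV R0, 64  → R0 = 64 (0b01000000)
  AND R2, R0  → R2 = 57 AND 64 = 0 (0b00000000)
Final: R2 = 0

0


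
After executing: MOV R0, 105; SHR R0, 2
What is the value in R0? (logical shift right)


Register state trace:
  MOV R0, 105  → R0 = 105
  SHR R0, 2  → R0 = 105 >> 2 = 105 // 2^2 = 26
Final: R0 = 26

26


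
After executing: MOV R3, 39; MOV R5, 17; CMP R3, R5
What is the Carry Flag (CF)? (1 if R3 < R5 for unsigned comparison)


Register state trace:
  MOV R3, 39  → R3 = 39
  MOV R5, 17  → R5 = 17
  CMP R3, R5  → unsigned 39 - 17: no borrow
  39 >= 17, so CF = 0
CF = 0

0


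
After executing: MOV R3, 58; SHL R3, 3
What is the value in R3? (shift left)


Register state trace:
  MOV R3, 58  → R3 = 58
  SHL R3, 3  → R3 = 58 << 3 = 58 * 2^3 = 464
Final: R3 = 464

464


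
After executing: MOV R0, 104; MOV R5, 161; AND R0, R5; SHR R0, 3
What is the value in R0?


Register state trace:
  MOV R0, 104  → R0 = 104 (0b01101000)
  MOV R5, 161  → R5 = 161 (0b10100001)
  AND R0, R5  → R0 = 104 AND 161 = 32 (0b00100000)
  SHR R0, 3  → R0 = 32 >> 3 = 4
Final: R0 = 4

4


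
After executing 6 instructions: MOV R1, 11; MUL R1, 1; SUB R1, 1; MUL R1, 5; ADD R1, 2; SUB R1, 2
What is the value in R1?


Register state trace:
  MOV R1, 11  → R1 = 11
  MUL R1, 1  → R1 = 11 * 1 = 11
  SUB R1, 1  → R1 = 11 - 1 = 10
  MUL R1, 5  → R1 = 10 * 5 = 50
  ADD R1, 2  → R1 = 50 + 2 = 52
  SUB R1, 2  → R1 = 52 - 2 = 50
Final: R1 = 50

50


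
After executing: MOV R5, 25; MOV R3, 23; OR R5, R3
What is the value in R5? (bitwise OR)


Register state trace:
  MOV R5, 25  → R5 = 25 (0b00011001)
  MOV R3, 23  → R3 = 23 (0b00010111)
  OR R5, R3   → R5 = 25 OR 23 = 31 (0b00011111)
Final: R5 = 31

31


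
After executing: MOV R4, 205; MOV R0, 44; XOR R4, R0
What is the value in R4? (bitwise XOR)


Register state trace:
  MOV R4, 205  → R4 = 205 (0b11001101)
  MOV R0, 44  → R0 = 44 (0b00101100)
  XOR R4, R0  → R4 = 205 XOR 44 = 225 (0b11100001)
Final: R4 = 225

225


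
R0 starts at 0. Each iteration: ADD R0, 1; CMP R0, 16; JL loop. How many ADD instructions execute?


Loop trace (R0 starts at 0, target 16, step 1):
  ADD #1: R0 = 0 + 1 = 1  → 1 < 16, loop
  ADD #2: R0 = 1 + 1 = 2  → 2 < 16, loop
  ADD #3: R0 = 2 + 1 = 3  → 3 < 16, loop
  ADD #4: R0 = 3 + 1 = 4  → 4 < 16, loop
  ADD #5: R0 = 4 + 1 = 5  → 5 < 16, loop
  ADD #6: R0 = 5 + 1 = 6  → 6 < 16, loop
  ADD #7: R0 = 6 + 1 = 7  → 7 < 16, loop
  ADD #8: R0 = 7 + 1 = 8  → 8 < 16, loop
  ADD #9: R0 = 8 + 1 = 9  → 9 < 16, loop
  ADD #10: R0 = 9 + 1 = 10  → 10 < 16, loop
  ADD #11: R0 = 10 + 1 = 11  → 11 < 16, loop
  ADD #12: R0 = 11 + 1 = 12  → 12 < 16, loop
  ADD #13: R0 = 12 + 1 = 13  → 13 < 16, loop
  ADD #14: R0 = 13 + 1 = 14  → 14 < 16, loop
  ADD #15: R0 = 14 + 1 = 15  → 15 < 16, loop
  ADD #16: R0 = 15 + 1 = 16  → 16 >= 16, exit
Total ADD instructions: 16

16


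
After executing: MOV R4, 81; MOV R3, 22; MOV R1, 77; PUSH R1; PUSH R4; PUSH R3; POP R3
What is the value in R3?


Stack trace (top is rightmost):
  MOV R4, 81  → R4 = 81
  MOV R3, 22  → R3 = 22
  MOV R1, 77  → R1 = 77
  PUSH R1  → stack: [77]
  PUSH R4  → stack: [77, 81]
  PUSH R3  → stack: [77, 81, 22]
  POP R3  → R3 = 22, stack: [77, 81]
Final: R3 = 22

22


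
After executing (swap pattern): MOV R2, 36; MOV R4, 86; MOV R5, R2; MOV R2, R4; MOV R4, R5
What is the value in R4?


Register state trace (swap pattern):
  MOV R2, 36  → R2 = 36
  MOV R4, 86  → R4 = 86
  MOV R5, R2  → R5 = 36  (save R2)
  MOV R2, R4  → R2 = 86  (R2 gets R4's value)
  MOV R4, R5  → R4 = 36  (R4 gets saved value)
Final: R4 = 36

36


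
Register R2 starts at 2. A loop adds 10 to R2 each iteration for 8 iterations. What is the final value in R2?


Starting value: R2 = 2
  Iter 1: R2 = 2 + 10 = 12
  Iter 2: R2 = 12 + 10 = 22
  Iter 3: R2 = 22 + 10 = 32
  Iter 4: R2 = 32 + 10 = 42
  Iter 5: R2 = 42 + 10 = 52
  Iter 6: R2 = 52 + 10 = 62
  Iter 7: R2 = 62 + 10 = 72
  Iter 8: R2 = 72 + 10 = 82
Final: R2 = 82

82


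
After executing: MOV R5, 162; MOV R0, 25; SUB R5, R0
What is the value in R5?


Register state trace:
  MOV R5, 162  → R5 = 162
  MOV R0, 25  → R0 = 25
  SUB R5, R0  → R5 = 162 - 25 = 137
Final: R5 = 137

137


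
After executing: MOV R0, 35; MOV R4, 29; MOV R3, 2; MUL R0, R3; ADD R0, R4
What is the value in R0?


Register state trace:
  MOV R0, 35  → R0 = 35
  MOV R4, 29  → R4 = 29
  MOV R3, 2  → R3 = 2
  MUL R0, R3  → R0 = 35 * 2 = 70
  ADD R0, R4  → R0 = 70 + 29 = 99
Final: R0 = 99

99


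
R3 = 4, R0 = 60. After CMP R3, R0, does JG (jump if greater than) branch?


Trace:
  R3 = 4, R0 = 60
  CMP R3, R0  → compares 4 vs 60
  JG checks: is 4 greater than 60?
  4 < 60, so condition is false
Branch taken: No

No


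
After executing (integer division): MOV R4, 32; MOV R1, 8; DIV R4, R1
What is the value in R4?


Register state trace:
  MOV R4, 32  → R4 = 32
  MOV R1, 8  → R1 = 8
  DIV R4, R1  → R4 = 32 // 8 = 4
Final: R4 = 4

4


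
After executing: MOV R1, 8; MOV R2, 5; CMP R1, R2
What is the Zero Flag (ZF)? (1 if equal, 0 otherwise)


Register state trace:
  MOV R1, 8  → R1 = 8
  MOV R2, 5  → R2 = 5
  CMP R1, R2  → computes 8 - 5 = 3
  Result is nonzero, so values are not equal
ZF = 0

0


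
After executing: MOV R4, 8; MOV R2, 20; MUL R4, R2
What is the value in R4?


Register state trace:
  MOV R4, 8  → R4 = 8
  MOV R2, 20  → R2 = 20
  MUL R4, R2  → R4 = 8 * 20 = 160
Final: R4 = 160

160


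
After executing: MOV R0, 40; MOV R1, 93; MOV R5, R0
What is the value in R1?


Register state trace:
  MOV R0, 40  → R0 = 40
  MOV R1, 93  → R1 = 93
  MOV R5, R0  → R5 = 40
Final: R1 = 93

93


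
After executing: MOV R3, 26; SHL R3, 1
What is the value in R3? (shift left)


Register state trace:
  MOV R3, 26  → R3 = 26
  SHL R3, 1  → R3 = 26 << 1 = 26 * 2^1 = 52
Final: R3 = 52

52


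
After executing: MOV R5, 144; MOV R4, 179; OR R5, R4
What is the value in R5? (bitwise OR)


Register state trace:
  MOV R5, 144  → R5 = 144 (0b10010000)
  MOV R4, 179  → R4 = 179 (0b10110011)
  OR R5, R4   → R5 = 144 OR 179 = 179 (0b10110011)
Final: R5 = 179

179


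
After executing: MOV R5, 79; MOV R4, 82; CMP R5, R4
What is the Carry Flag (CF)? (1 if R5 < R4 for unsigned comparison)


Register state trace:
  MOV R5, 79  → R5 = 79
  MOV R4, 82  → R4 = 82
  CMP R5, R4  → unsigned 79 - 82: borrow occurs
  79 < 82, so CF = 1
CF = 1

1


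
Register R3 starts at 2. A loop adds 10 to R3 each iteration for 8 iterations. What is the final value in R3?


Starting value: R3 = 2
  Iter 1: R3 = 2 + 10 = 12
  Iter 2: R3 = 12 + 10 = 22
  Iter 3: R3 = 22 + 10 = 32
  Iter 4: R3 = 32 + 10 = 42
  Iter 5: R3 = 42 + 10 = 52
  Iter 6: R3 = 52 + 10 = 62
  Iter 7: R3 = 62 + 10 = 72
  Iter 8: R3 = 72 + 10 = 82
Final: R3 = 82

82


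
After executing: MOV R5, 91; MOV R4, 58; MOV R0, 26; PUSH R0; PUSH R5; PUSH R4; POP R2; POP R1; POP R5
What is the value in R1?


Stack trace (top is rightmost):
  MOV R5, 91  → R5 = 91
  MOV R4, 58  → R4 = 58
  MOV R0, 26  → R0 = 26
  PUSH R0  → stack: [26]
  PUSH R5  → stack: [26, 91]
  PUSH R4  → stack: [26, 91, 58]
  POP R2  → R2 = 58, stack: [26, 91]
  POP R1  → R1 = 91, stack: [26]
  POP R5  → R5 = 26, stack: []
Final: R1 = 91

91


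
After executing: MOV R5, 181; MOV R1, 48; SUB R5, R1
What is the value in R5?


Register state trace:
  MOV R5, 181  → R5 = 181
  MOV R1, 48  → R1 = 48
  SUB R5, R1  → R5 = 181 - 48 = 133
Final: R5 = 133

133


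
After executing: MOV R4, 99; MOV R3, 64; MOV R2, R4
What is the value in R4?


Register state trace:
  MOV R4, 99  → R4 = 99
  MOV R3, 64  → R3 = 64
  MOV R2, R4  → R2 = 99
Final: R4 = 99

99


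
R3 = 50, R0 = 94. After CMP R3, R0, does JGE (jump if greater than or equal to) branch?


Trace:
  R3 = 50, R0 = 94
  CMP R3, R0  → compares 50 vs 94
  JGE checks: is 50 greater than or equal to 94?
  50 < 94, so condition is false
Branch taken: No

No


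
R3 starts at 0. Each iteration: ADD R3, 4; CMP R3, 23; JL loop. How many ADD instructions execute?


Loop trace (R3 starts at 0, target 23, step 4):
  ADD #1: R3 = 0 + 4 = 4  → 4 < 23, loop
  ADD #2: R3 = 4 + 4 = 8  → 8 < 23, loop
  ADD #3: R3 = 8 + 4 = 12  → 12 < 23, loop
  ADD #4: R3 = 12 + 4 = 16  → 16 < 23, loop
  ADD #5: R3 = 16 + 4 = 20  → 20 < 23, loop
  ADD #6: R3 = 20 + 4 = 24  → 24 >= 23, exit
Total ADD instructions: 6

6


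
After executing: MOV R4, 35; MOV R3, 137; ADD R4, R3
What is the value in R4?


Register state trace:
  MOV R4, 35  → R4 = 35
  MOV R3, 137  → R3 = 137
  ADD R4, R3  → R4 = 35 + 137 = 172
Final: R4 = 172

172


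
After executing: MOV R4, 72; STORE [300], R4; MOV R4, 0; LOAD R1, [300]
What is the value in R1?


Register and memory trace:
  MOV R4, 72  → R4 = 72
  STORE [300], R4  → mem[300] = 72
  MOV R4, 0  → R4 = 0
  LOAD R1, [300]  → R1 = mem[300] = 72
Final: R1 = 72

72


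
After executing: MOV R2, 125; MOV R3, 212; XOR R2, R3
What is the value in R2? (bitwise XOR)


Register state trace:
  MOV R2, 125  → R2 = 125 (0b01111101)
  MOV R3, 212  → R3 = 212 (0b11010100)
  XOR R2, R3  → R2 = 125 XOR 212 = 169 (0b10101001)
Final: R2 = 169

169


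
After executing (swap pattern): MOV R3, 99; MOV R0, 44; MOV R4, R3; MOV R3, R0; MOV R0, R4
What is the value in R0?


Register state trace (swap pattern):
  MOV R3, 99  → R3 = 99
  MOV R0, 44  → R0 = 44
  MOV R4, R3  → R4 = 99  (save R3)
  MOV R3, R0  → R3 = 44  (R3 gets R0's value)
  MOV R0, R4  → R0 = 99  (R0 gets saved value)
Final: R0 = 99

99


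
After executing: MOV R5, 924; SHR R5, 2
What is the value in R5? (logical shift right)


Register state trace:
  MOV R5, 924  → R5 = 924
  SHR R5, 2  → R5 = 924 >> 2 = 924 // 2^2 = 231
Final: R5 = 231

231


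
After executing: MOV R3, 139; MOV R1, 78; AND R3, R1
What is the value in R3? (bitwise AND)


Register state trace:
  MOV R3, 139  → R3 = 139 (0b10001011)
  MOV R1, 78  → R1 = 78 (0b01001110)
  AND R3, R1  → R3 = 139 AND 78 = 10 (0b00001010)
Final: R3 = 10

10


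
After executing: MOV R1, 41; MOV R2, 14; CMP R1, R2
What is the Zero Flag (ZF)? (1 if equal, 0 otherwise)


Register state trace:
  MOV R1, 41  → R1 = 41
  MOV R2, 14  → R2 = 14
  CMP R1, R2  → computes 41 - 14 = 27
  Result is nonzero, so values are not equal
ZF = 0

0


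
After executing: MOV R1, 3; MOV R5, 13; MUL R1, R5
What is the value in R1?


Register state trace:
  MOV R1, 3  → R1 = 3
  MOV R5, 13  → R5 = 13
  MUL R1, R5  → R1 = 3 * 13 = 39
Final: R1 = 39

39


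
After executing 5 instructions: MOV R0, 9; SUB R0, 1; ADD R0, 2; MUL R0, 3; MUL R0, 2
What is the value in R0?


Register state trace:
  MOV R0, 9  → R0 = 9
  SUB R0, 1  → R0 = 9 - 1 = 8
  ADD R0, 2  → R0 = 8 + 2 = 10
  MUL R0, 3  → R0 = 10 * 3 = 30
  MUL R0, 2  → R0 = 30 * 2 = 60
Final: R0 = 60

60


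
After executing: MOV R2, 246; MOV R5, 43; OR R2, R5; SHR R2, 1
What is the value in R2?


Register state trace:
  MOV R2, 246  → R2 = 246 (0b11110110)
  MOV R5, 43  → R5 = 43 (0b00101011)
  OR R2, R5  → R2 = 246 OR 43 = 255 (0b11111111)
  SHR R2, 1  → R2 = 255 >> 1 = 127
Final: R2 = 127

127


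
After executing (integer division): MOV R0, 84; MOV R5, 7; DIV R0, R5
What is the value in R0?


Register state trace:
  MOV R0, 84  → R0 = 84
  MOV R5, 7  → R5 = 7
  DIV R0, R5  → R0 = 84 // 7 = 12
Final: R0 = 12

12


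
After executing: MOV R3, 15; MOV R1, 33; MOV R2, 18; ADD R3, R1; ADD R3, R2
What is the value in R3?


Register state trace:
  MOV R3, 15  → R3 = 15
  MOV R1, 33  → R1 = 33
  MOV R2, 18  → R2 = 18
  ADD R3, R1  → R3 = 15 + 33 = 48
  ADD R3, R2  → R3 = 48 + 18 = 66
Final: R3 = 66

66


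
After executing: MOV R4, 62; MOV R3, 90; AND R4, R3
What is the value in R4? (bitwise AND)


Register state trace:
  MOV R4, 62  → R4 = 62 (0b00111110)
  MOV R3, 90  → R3 = 90 (0b01011010)
  AND R4, R3  → R4 = 62 AND 90 = 26 (0b00011010)
Final: R4 = 26

26


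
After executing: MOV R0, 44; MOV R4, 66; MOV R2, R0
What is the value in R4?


Register state trace:
  MOV R0, 44  → R0 = 44
  MOV R4, 66  → R4 = 66
  MOV R2, R0  → R2 = 44
Final: R4 = 66

66


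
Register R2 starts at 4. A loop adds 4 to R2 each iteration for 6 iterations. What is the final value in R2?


Starting value: R2 = 4
  Iter 1: R2 = 4 + 4 = 8
  Iter 2: R2 = 8 + 4 = 12
  Iter 3: R2 = 12 + 4 = 16
  Iter 4: R2 = 16 + 4 = 20
  Iter 5: R2 = 20 + 4 = 24
  Iter 6: R2 = 24 + 4 = 28
Final: R2 = 28

28


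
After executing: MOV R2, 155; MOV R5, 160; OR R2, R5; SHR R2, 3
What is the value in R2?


Register state trace:
  MOV R2, 155  → R2 = 155 (0b10011011)
  MOV R5, 160  → R5 = 160 (0b10100000)
  OR R2, R5  → R2 = 155 OR 160 = 187 (0b10111011)
  SHR R2, 3  → R2 = 187 >> 3 = 23
Final: R2 = 23

23


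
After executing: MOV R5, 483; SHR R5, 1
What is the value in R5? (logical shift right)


Register state trace:
  MOV R5, 483  → R5 = 483
  SHR R5, 1  → R5 = 483 >> 1 = 483 // 2^1 = 241
Final: R5 = 241

241


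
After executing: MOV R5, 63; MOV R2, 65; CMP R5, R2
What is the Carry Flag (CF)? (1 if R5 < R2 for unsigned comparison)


Register state trace:
  MOV R5, 63  → R5 = 63
  MOV R2, 65  → R2 = 65
  CMP R5, R2  → unsigned 63 - 65: borrow occurs
  63 < 65, so CF = 1
CF = 1

1
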